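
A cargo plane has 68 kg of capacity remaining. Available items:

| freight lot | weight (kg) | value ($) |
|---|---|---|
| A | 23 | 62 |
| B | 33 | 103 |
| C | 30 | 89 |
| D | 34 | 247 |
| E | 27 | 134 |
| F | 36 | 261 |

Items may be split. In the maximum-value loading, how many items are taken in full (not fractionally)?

1

Sort by value per unit weight and fill in that order.
Ratios (sorted): D 7.26, F 7.25, E 4.96, B 3.12, C 2.97, A 2.70
take D (34 @ 247); take 34/36 of F → 246.50. Capacity used 68/68.
1 item(s) taken whole; one partial (take 34/36 of F).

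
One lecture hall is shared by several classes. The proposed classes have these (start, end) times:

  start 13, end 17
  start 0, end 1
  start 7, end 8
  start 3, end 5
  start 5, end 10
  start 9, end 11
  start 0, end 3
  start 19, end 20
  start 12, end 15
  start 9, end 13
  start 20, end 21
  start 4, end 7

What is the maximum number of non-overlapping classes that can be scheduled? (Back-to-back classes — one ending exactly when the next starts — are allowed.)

Order by finish time; keep every interval that doesn't clash with the previous kept one.
Sorted by end: (0,1)  (0,3)  (3,5)  (4,7)  (7,8)  (5,10)  (9,11)  (9,13)  (12,15)  (13,17)  (19,20)  (20,21)
take (0,1); take (3,5); skip (4,7); take (7,8); take (9,11); skip (9,13); take (12,15); take (19,20); take (20,21).
Selected 7 classes.

7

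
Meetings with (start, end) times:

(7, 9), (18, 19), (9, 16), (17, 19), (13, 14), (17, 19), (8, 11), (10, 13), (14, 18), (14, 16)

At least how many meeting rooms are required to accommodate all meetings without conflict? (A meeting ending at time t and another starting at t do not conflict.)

3

Count concurrent intervals with a sweep; the peak is the room count.
starts: [7, 8, 9, 10, 13, 14, 14, 17, 17, 18]
ends:   [9, 11, 13, 14, 16, 16, 18, 19, 19, 19]
s7→1 s8→2 e9→1 s9→2 s10→3  — peak 3.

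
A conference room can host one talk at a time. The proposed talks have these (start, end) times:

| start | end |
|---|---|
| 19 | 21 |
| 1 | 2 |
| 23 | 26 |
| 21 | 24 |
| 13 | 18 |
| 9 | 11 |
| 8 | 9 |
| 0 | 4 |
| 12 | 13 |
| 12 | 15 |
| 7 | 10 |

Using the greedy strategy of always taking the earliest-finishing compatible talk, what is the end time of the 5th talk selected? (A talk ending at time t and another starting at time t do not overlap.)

18

Sort by end time and greedily take each interval whose start is ≥ the last chosen end.
By end time: (1,2), (0,4), (8,9), (7,10), (9,11), (12,13), (12,15), (13,18), (19,21), (21,24), (23,26).
Pick (1,2); next start ≥ 2 → (8,9); next start ≥ 9 → (9,11); next start ≥ 11 → (12,13); next start ≥ 13 → (13,18); next start ≥ 18 → (19,21); next start ≥ 21 → (21,24).
Selected: (1,2) (8,9) (9,11) (12,13) (13,18) (19,21) (21,24)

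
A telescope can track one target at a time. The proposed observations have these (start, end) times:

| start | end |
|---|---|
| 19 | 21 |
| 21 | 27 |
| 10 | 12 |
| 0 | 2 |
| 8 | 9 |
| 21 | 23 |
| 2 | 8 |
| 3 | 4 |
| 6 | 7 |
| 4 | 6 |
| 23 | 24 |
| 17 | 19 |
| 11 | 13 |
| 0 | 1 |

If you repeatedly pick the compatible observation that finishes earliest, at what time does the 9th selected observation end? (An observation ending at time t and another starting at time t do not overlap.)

23

Greedy by earliest finish: after sorting by end time, pick each interval compatible with the last pick.
Sorted by end: (0,1)  (0,2)  (3,4)  (4,6)  (6,7)  (2,8)  (8,9)  (10,12)  (11,13)  (17,19)  (19,21)  (21,23)  (23,24)  (21,27)
take (0,1); take (3,4); take (4,6); take (6,7); skip (2,8); take (8,9); take (10,12); skip (11,13); take (17,19); take (19,21); take (21,23); take (23,24).
Selected: (0,1) (3,4) (4,6) (6,7) (8,9) (10,12) (17,19) (19,21) (21,23) (23,24)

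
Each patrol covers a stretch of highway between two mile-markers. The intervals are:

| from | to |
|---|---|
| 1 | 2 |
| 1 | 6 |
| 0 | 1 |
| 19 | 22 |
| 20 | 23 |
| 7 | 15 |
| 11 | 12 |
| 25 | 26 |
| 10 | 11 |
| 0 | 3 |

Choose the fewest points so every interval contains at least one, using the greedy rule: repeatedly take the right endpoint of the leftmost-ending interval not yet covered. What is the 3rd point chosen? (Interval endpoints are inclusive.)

22

Sorted: [0,1] [1,2] [0,3] [1,6] [10,11] [11,12] [7,15] [19,22] [20,23] [25,26]
{[0,1],[1,2],[0,3],[1,6]} hit by 1; {[10,11],[11,12],[7,15]} hit by 11; {[19,22],[20,23]} hit by 22; {[25,26]} hit by 26.
Points: 1, 11, 22, 26 (4 total).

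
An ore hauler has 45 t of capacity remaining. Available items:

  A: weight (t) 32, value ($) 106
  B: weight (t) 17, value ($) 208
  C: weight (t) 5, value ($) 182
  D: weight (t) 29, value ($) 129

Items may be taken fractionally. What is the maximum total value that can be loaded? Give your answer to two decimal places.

Sort by value per unit weight and fill in that order.
Order: C (182/5=36.40) > B (208/17=12.24) > D (129/29=4.45) > A (106/32=3.31)
Fill: take C (5 @ 182) → take B (17 @ 208) → take 23/29 of D → 102.31; 45/45 used.
Total value = 492.31

492.31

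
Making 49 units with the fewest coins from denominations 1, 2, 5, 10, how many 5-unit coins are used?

Use the largest denomination that fits, subtract, and repeat.
49 = 4×10 + 1×5 + 2×2
Count of 5: 1

1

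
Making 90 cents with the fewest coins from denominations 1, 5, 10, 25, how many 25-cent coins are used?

Use the largest denomination that fits, subtract, and repeat.
90 − 3×25→15 − 1×10→5 − 1×5→0
Count of 25: 3

3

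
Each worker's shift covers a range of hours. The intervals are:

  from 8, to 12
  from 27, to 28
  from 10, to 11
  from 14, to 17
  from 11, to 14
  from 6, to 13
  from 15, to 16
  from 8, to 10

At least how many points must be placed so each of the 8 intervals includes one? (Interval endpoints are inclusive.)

4

Process intervals by earliest right end; each time one isn't hit yet, stab at its right endpoint.
By right end: [8,10]  [10,11]  [8,12]  [6,13]  [11,14]  [15,16]  [14,17]  [27,28]
[8,10] uncovered → point at 10; [11,14] uncovered → point at 14; [15,16] uncovered → point at 16; [27,28] uncovered → point at 28.
Points: 10, 14, 16, 28 (4 total).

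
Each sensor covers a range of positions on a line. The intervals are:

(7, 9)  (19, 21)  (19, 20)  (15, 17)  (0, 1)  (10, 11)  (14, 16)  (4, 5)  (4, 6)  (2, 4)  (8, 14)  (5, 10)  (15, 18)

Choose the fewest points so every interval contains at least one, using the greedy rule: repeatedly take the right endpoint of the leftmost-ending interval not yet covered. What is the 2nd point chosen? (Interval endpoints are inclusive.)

Sort by right endpoint; whenever an interval is uncovered, place a point at its right end.
Sorted: [0,1] [2,4] [4,5] [4,6] [7,9] [5,10] [10,11] [8,14] [14,16] [15,17] [15,18] [19,20] [19,21]
{[0,1]} hit by 1; {[2,4],[4,5],[4,6]} hit by 4; {[7,9],[5,10]} hit by 9; {[10,11],[8,14]} hit by 11; {[14,16],[15,17],[15,18]} hit by 16; {[19,20],[19,21]} hit by 20.
Points: 1, 4, 9, 11, 16, 20 (6 total).

4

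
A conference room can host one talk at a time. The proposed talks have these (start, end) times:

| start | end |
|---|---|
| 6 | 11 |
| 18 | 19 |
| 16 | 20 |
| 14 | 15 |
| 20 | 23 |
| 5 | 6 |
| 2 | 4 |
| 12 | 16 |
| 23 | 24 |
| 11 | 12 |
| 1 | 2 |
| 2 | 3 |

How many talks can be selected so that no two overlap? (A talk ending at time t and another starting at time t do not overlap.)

Sorted by end: (1,2)  (2,3)  (2,4)  (5,6)  (6,11)  (11,12)  (14,15)  (12,16)  (18,19)  (16,20)  (20,23)  (23,24)
take (1,2); take (2,3); take (5,6); take (6,11); take (11,12); take (14,15); take (18,19); take (20,23); take (23,24).
Selected 9 talks.

9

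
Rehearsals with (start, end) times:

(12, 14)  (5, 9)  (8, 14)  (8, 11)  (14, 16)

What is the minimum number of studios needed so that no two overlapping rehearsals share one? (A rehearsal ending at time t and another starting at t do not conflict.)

starts: [5, 8, 8, 12, 14]
ends:   [9, 11, 14, 14, 16]
s5→1 s8→2 s8→3  — peak 3.

3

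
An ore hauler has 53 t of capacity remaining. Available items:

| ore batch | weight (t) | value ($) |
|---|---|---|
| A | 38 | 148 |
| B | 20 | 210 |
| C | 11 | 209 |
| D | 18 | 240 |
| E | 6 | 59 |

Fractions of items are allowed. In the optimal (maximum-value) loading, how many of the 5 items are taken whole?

3

Order: C (209/11=19.00) > D (240/18=13.33) > B (210/20=10.50) > E (59/6=9.83) > A (148/38=3.89)
Fill: take C (11 @ 209) → take D (18 @ 240) → take B (20 @ 210) → take 4/6 of E → 39.33; 53/53 used.
3 item(s) taken whole; one partial (take 4/6 of E).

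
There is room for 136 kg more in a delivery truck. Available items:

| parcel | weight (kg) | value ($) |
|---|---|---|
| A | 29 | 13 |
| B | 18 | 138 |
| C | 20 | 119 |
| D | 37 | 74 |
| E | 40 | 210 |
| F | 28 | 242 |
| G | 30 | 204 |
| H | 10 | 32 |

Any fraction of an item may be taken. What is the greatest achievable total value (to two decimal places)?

913.00

Greedy by value/weight ratio, highest first.
Ratios (sorted): F 8.64, B 7.67, G 6.80, C 5.95, E 5.25, H 3.20, D 2.00, A 0.45
take F (28 @ 242); take B (18 @ 138); take G (30 @ 204); take C (20 @ 119); take E (40 @ 210). Capacity used 136/136.
Total value = 913.00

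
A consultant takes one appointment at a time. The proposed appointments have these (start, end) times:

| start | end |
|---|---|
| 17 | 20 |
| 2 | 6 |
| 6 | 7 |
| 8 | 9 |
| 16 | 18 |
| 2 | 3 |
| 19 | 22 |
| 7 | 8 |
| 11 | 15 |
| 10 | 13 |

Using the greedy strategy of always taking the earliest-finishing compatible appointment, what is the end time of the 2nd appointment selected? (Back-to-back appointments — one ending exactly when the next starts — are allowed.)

7

Sort by end time and greedily take each interval whose start is ≥ the last chosen end.
By end time: (2,3), (2,6), (6,7), (7,8), (8,9), (10,13), (11,15), (16,18), (17,20), (19,22).
Pick (2,3); next start ≥ 3 → (6,7); next start ≥ 7 → (7,8); next start ≥ 8 → (8,9); next start ≥ 9 → (10,13); next start ≥ 13 → (16,18); next start ≥ 18 → (19,22).
Selected: (2,3) (6,7) (7,8) (8,9) (10,13) (16,18) (19,22)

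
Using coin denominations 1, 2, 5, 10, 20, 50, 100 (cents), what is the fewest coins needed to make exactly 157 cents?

Use the largest denomination that fits, subtract, and repeat.
157 − 1×100→57 − 1×50→7 − 1×5→2 − 1×2→0
Total coins = 1 + 1 + 1 + 1 = 4

4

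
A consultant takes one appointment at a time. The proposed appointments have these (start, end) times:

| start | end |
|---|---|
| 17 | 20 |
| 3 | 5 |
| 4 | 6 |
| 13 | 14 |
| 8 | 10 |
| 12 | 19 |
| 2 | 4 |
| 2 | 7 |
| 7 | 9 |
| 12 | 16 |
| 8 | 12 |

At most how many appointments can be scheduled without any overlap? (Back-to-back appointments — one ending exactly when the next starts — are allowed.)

5

Order by finish time; keep every interval that doesn't clash with the previous kept one.
By end time: (2,4), (3,5), (4,6), (2,7), (7,9), (8,10), (8,12), (13,14), (12,16), (12,19), (17,20).
Pick (2,4); next start ≥ 4 → (4,6); next start ≥ 6 → (7,9); next start ≥ 9 → (13,14); next start ≥ 14 → (17,20).
Selected 5 appointments.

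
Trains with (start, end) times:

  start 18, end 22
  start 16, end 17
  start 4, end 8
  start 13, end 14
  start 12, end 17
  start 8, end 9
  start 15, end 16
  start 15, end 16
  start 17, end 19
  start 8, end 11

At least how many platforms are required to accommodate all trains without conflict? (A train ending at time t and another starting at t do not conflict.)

3

starts: [4, 8, 8, 12, 13, 15, 15, 16, 17, 18]
ends:   [8, 9, 11, 14, 16, 16, 17, 17, 19, 22]
s4→1 e8→0 s8→1 s8→2 e9→1 e11→0 s12→1 s13→2 e14→1 s15→2 s15→3  — peak 3.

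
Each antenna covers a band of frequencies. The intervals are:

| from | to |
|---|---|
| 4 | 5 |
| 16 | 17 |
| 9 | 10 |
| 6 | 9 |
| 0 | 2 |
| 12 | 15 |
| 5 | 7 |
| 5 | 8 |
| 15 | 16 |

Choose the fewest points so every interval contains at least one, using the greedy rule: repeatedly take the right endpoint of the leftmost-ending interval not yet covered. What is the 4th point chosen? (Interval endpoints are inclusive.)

Sort by right endpoint; whenever an interval is uncovered, place a point at its right end.
Sorted: [0,2] [4,5] [5,7] [5,8] [6,9] [9,10] [12,15] [15,16] [16,17]
{[0,2]} hit by 2; {[4,5],[5,7],[5,8]} hit by 5; {[6,9],[9,10]} hit by 9; {[12,15],[15,16]} hit by 15; {[16,17]} hit by 17.
Points: 2, 5, 9, 15, 17 (5 total).

15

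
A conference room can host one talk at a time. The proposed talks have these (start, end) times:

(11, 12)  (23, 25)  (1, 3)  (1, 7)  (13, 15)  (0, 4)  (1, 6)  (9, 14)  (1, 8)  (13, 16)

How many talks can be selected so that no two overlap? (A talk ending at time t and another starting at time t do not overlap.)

By end time: (1,3), (0,4), (1,6), (1,7), (1,8), (11,12), (9,14), (13,15), (13,16), (23,25).
Pick (1,3); next start ≥ 3 → (11,12); next start ≥ 12 → (13,15); next start ≥ 15 → (23,25).
Selected 4 talks.

4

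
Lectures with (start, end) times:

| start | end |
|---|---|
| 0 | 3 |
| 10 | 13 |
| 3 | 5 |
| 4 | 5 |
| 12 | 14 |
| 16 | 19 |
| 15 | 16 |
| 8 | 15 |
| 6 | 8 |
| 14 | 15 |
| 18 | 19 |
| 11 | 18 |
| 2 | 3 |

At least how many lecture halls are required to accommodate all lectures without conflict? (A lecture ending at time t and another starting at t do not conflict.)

Count concurrent intervals with a sweep; the peak is the room count.
Events (time:±→running): 0:+→1 2:+→2 3:-→1 3:-→0 3:+→1 4:+→2 5:-→1 5:-→0 6:+→1 8:-→0 8:+→1 10:+→2 11:+→3 12:+→4 … peak 4.

4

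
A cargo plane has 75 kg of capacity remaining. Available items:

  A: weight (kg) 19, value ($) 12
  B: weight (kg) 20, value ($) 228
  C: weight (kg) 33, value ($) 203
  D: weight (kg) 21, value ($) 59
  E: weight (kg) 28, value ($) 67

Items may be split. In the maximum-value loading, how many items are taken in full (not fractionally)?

3

Sort by value per unit weight and fill in that order.
Order: B (228/20=11.40) > C (203/33=6.15) > D (59/21=2.81) > E (67/28=2.39) > A (12/19=0.63)
Fill: take B (20 @ 228) → take C (33 @ 203) → take D (21 @ 59) → take 1/28 of E → 2.39; 75/75 used.
3 item(s) taken whole; one partial (take 1/28 of E).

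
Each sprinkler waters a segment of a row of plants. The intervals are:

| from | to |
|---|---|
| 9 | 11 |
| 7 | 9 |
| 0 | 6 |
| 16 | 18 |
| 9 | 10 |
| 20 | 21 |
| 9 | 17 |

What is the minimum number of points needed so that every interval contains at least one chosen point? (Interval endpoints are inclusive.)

Process intervals by earliest right end; each time one isn't hit yet, stab at its right endpoint.
By right end: [0,6]  [7,9]  [9,10]  [9,11]  [9,17]  [16,18]  [20,21]
[0,6] uncovered → point at 6; [7,9] uncovered → point at 9; [16,18] uncovered → point at 18; [20,21] uncovered → point at 21.
Points: 6, 9, 18, 21 (4 total).

4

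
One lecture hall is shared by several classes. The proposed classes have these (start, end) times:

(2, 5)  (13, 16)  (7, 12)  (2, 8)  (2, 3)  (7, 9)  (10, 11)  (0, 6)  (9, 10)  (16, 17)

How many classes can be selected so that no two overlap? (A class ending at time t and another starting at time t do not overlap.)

6

Sorted by end: (2,3)  (2,5)  (0,6)  (2,8)  (7,9)  (9,10)  (10,11)  (7,12)  (13,16)  (16,17)
take (2,3); skip (2,5); skip (2,8); take (7,9); take (9,10); take (10,11); skip (7,12); take (13,16); take (16,17).
Selected 6 classes.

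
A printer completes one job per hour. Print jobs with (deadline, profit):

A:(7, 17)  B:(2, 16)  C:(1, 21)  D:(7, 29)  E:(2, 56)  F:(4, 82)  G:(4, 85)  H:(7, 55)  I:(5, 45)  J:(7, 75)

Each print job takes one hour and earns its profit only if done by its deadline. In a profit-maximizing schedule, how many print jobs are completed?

Take jobs in profit order; each goes to the latest open slot no later than its deadline.
By profit: G(d4,85), F(d4,82), J(d7,75), E(d2,56), H(d7,55), I(d5,45), D(d7,29), C(d1,21), A(d7,17), B(d2,16)
G→slot 4; F→slot 3; J→slot 7; E→slot 2; H→slot 6; I→slot 5; D→slot 1; C skipped; A skipped; B skipped.
7 of 10 scheduled.

7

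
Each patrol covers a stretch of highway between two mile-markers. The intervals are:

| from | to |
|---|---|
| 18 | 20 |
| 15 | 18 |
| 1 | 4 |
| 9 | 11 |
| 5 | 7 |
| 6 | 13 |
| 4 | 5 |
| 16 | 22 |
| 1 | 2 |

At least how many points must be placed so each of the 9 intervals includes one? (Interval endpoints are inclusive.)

4

Sort by right endpoint; whenever an interval is uncovered, place a point at its right end.
Sorted: [1,2] [1,4] [4,5] [5,7] [9,11] [6,13] [15,18] [18,20] [16,22]
{[1,2],[1,4]} hit by 2; {[4,5],[5,7]} hit by 5; {[9,11],[6,13]} hit by 11; {[15,18],[18,20],[16,22]} hit by 18.
Points: 2, 5, 11, 18 (4 total).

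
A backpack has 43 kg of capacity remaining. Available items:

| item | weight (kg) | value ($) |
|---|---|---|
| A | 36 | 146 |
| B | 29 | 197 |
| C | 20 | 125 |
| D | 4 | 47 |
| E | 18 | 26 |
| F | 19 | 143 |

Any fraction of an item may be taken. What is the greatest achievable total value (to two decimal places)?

325.86

Sort by value per unit weight and fill in that order.
Order: D (47/4=11.75) > F (143/19=7.53) > B (197/29=6.79) > C (125/20=6.25) > A (146/36=4.06) > E (26/18=1.44)
Fill: take D (4 @ 47) → take F (19 @ 143) → take 20/29 of B → 135.86; 43/43 used.
Total value = 325.86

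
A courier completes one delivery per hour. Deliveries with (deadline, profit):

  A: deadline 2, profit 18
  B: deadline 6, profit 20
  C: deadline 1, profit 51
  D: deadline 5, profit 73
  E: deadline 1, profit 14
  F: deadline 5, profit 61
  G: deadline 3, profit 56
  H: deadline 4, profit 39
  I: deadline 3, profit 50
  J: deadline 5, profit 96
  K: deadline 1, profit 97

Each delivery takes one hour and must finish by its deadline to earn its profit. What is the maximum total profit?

403

By profit: K(d1,97), J(d5,96), D(d5,73), F(d5,61), G(d3,56), C(d1,51), I(d3,50), H(d4,39), B(d6,20), A(d2,18), E(d1,14)
K→slot 1; J→slot 5; D→slot 4; F→slot 3; G→slot 2; C skipped; I skipped; H skipped; B→slot 6; A skipped; E skipped.
Profit = 97 + 56 + 61 + 73 + 96 + 20 = 403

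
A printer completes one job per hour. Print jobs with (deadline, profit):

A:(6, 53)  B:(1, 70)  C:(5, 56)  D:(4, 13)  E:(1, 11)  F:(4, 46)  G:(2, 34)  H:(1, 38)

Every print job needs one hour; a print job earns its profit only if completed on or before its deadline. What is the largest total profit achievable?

272

Sort by profit descending; place each in the latest free slot ≤ its deadline.
Profit order: B=70 C=56 A=53 F=46 H=38 G=34 D=13 E=11
Assign: B→slot 1, C→slot 5, A→slot 6, F→slot 4, H skipped, G→slot 2, D→slot 3, E skipped.
Slots: [1:B] [2:G] [3:D] [4:F] [5:C] [6:A]
Profit = 70 + 34 + 13 + 46 + 56 + 53 = 272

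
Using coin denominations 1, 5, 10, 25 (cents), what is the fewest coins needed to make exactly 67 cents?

Use the largest denomination that fits, subtract, and repeat.
67 − 2×25→17 − 1×10→7 − 1×5→2 − 2×1→0
Total coins = 2 + 1 + 1 + 2 = 6

6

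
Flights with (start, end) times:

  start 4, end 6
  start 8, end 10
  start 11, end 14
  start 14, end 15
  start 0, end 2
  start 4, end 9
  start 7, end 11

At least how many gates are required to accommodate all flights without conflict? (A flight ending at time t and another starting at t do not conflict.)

Events (time:±→running): 0:+→1 2:-→0 4:+→1 4:+→2 6:-→1 7:+→2 8:+→3 … peak 3.

3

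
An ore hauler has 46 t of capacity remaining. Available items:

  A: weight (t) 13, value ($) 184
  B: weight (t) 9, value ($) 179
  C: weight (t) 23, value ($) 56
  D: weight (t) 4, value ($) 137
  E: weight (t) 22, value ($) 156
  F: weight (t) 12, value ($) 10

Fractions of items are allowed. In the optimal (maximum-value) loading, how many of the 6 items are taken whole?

3

Greedy by value/weight ratio, highest first.
Ratios (sorted): D 34.25, B 19.89, A 14.15, E 7.09, C 2.43, F 0.83
take D (4 @ 137); take B (9 @ 179); take A (13 @ 184); take 20/22 of E → 141.82. Capacity used 46/46.
3 item(s) taken whole; one partial (take 20/22 of E).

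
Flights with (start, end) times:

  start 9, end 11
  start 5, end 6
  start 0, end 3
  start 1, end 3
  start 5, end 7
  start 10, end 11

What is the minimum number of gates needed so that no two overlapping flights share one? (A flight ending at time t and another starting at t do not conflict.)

Events (time:±→running): 0:+→1 1:+→2 … peak 2.

2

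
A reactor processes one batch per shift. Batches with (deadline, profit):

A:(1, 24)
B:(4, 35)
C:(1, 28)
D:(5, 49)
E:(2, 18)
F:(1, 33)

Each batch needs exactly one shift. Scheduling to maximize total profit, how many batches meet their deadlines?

Take jobs in profit order; each goes to the latest open slot no later than its deadline.
By profit: D(d5,49), B(d4,35), F(d1,33), C(d1,28), A(d1,24), E(d2,18)
D→slot 5; B→slot 4; F→slot 1; C skipped; A skipped; E→slot 2.
4 of 6 scheduled.

4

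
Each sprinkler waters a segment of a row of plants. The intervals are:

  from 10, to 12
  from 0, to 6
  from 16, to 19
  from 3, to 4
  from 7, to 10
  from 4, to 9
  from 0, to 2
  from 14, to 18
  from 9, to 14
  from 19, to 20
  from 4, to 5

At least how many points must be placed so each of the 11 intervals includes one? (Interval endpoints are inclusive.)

Process intervals by earliest right end; each time one isn't hit yet, stab at its right endpoint.
Sorted: [0,2] [3,4] [4,5] [0,6] [4,9] [7,10] [10,12] [9,14] [14,18] [16,19] [19,20]
{[0,2]} hit by 2; {[3,4],[4,5],[0,6],[4,9]} hit by 4; {[7,10],[10,12],[9,14]} hit by 10; {[14,18],[16,19]} hit by 18; {[19,20]} hit by 20.
Points: 2, 4, 10, 18, 20 (5 total).

5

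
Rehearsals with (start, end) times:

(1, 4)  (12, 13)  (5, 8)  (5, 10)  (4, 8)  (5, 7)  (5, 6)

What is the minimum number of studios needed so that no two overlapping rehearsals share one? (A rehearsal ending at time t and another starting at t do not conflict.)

5

starts: [1, 4, 5, 5, 5, 5, 12]
ends:   [4, 6, 7, 8, 8, 10, 13]
s1→1 e4→0 s4→1 s5→2 s5→3 s5→4 s5→5  — peak 5.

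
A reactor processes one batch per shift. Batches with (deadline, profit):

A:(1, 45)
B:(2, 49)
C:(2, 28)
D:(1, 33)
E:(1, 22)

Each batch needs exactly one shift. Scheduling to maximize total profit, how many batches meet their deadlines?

2

Sort by profit descending; place each in the latest free slot ≤ its deadline.
Profit order: B=49 A=45 D=33 C=28 E=22
Assign: B→slot 2, A→slot 1, D skipped, C skipped, E skipped.
Slots: [1:A] [2:B]
2 of 5 scheduled.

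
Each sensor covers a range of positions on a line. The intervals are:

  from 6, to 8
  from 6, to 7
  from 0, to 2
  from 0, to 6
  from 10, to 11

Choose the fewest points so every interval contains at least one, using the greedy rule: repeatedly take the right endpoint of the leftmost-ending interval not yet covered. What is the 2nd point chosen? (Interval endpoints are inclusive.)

7

Sorted: [0,2] [0,6] [6,7] [6,8] [10,11]
{[0,2],[0,6]} hit by 2; {[6,7],[6,8]} hit by 7; {[10,11]} hit by 11.
Points: 2, 7, 11 (3 total).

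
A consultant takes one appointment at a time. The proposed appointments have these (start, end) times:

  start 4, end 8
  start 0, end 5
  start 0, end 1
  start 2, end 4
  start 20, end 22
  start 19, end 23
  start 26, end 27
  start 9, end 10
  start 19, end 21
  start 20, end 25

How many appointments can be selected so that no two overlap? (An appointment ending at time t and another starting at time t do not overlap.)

Sorted by end: (0,1)  (2,4)  (0,5)  (4,8)  (9,10)  (19,21)  (20,22)  (19,23)  (20,25)  (26,27)
take (0,1); take (2,4); take (4,8); take (9,10); take (19,21); skip (20,25); take (26,27).
Selected 6 appointments.

6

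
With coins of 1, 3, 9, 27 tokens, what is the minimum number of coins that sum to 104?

8

Greedy: take as many of the largest coin as possible, then repeat with the remainder.
104 − 3×27→23 − 2×9→5 − 1×3→2 − 2×1→0
Total coins = 3 + 2 + 1 + 2 = 8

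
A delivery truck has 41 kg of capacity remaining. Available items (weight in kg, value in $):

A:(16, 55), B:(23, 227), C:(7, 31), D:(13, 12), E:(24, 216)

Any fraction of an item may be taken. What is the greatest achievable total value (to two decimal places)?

Order: B (227/23=9.87) > E (216/24=9.00) > C (31/7=4.43) > A (55/16=3.44) > D (12/13=0.92)
Fill: take B (23 @ 227) → take 18/24 of E → 162.00; 41/41 used.
Total value = 389.00

389.00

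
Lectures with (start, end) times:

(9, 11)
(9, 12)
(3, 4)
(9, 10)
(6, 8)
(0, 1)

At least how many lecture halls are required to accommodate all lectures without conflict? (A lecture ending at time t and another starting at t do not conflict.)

3

The answer is the maximum number of intervals overlapping at any instant.
starts: [0, 3, 6, 9, 9, 9]
ends:   [1, 4, 8, 10, 11, 12]
s0→1 e1→0 s3→1 e4→0 s6→1 e8→0 s9→1 s9→2 s9→3  — peak 3.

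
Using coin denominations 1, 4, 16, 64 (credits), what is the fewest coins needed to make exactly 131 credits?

Use the largest denomination that fits, subtract, and repeat.
131 = 2×64 + 3×1
Total coins = 2 + 3 = 5

5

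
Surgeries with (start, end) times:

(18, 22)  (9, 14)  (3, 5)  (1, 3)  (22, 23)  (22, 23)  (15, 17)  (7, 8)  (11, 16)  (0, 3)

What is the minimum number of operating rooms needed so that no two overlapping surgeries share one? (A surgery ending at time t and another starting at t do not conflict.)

Count concurrent intervals with a sweep; the peak is the room count.
Events (time:±→running): 0:+→1 1:+→2 … peak 2.

2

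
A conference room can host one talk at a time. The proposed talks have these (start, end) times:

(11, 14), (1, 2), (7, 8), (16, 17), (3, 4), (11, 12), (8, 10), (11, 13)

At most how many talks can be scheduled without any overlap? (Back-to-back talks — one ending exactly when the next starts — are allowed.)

6

Sorted by end: (1,2)  (3,4)  (7,8)  (8,10)  (11,12)  (11,13)  (11,14)  (16,17)
take (1,2); take (3,4); take (7,8); take (8,10); take (11,12); skip (11,14); take (16,17).
Selected 6 talks.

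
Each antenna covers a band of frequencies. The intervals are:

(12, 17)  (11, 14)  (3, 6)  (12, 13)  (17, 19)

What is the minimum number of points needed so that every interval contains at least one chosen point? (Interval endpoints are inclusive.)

Sorted: [3,6] [12,13] [11,14] [12,17] [17,19]
{[3,6]} hit by 6; {[12,13],[11,14],[12,17]} hit by 13; {[17,19]} hit by 19.
Points: 6, 13, 19 (3 total).

3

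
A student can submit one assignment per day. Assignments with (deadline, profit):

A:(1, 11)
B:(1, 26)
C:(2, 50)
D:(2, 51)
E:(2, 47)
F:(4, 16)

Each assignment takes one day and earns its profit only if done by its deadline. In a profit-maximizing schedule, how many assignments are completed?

Profit order: D=51 C=50 E=47 B=26 F=16 A=11
Assign: D→slot 2, C→slot 1, E skipped, B skipped, F→slot 4, A skipped.
Slots: [1:C] [2:D] [4:F]
3 of 6 scheduled.

3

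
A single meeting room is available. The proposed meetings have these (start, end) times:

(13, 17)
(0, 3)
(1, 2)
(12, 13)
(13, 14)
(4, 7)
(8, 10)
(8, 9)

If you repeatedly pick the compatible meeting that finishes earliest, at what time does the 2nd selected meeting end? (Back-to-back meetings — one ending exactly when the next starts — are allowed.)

7

Sorted by end: (1,2)  (0,3)  (4,7)  (8,9)  (8,10)  (12,13)  (13,14)  (13,17)
take (1,2); take (4,7); take (8,9); skip (8,10); take (12,13); take (13,14).
Selected: (1,2) (4,7) (8,9) (12,13) (13,14)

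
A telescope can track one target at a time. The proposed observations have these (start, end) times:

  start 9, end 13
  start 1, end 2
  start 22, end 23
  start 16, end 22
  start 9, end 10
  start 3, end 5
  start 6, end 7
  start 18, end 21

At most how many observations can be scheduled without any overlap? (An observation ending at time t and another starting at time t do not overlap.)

By end time: (1,2), (3,5), (6,7), (9,10), (9,13), (18,21), (16,22), (22,23).
Pick (1,2); next start ≥ 2 → (3,5); next start ≥ 5 → (6,7); next start ≥ 7 → (9,10); next start ≥ 10 → (18,21); next start ≥ 21 → (22,23).
Selected 6 observations.

6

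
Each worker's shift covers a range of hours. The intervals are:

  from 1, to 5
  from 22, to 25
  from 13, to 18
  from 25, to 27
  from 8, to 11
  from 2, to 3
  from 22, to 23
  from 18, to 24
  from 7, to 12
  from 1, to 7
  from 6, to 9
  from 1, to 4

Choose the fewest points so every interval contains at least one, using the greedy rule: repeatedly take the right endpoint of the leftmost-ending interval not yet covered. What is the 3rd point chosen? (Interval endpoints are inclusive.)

18

By right end: [2,3]  [1,4]  [1,5]  [1,7]  [6,9]  [8,11]  [7,12]  [13,18]  [22,23]  [18,24]  [22,25]  [25,27]
[2,3] uncovered → point at 3; [6,9] uncovered → point at 9; [13,18] uncovered → point at 18; [22,23] uncovered → point at 23; [25,27] uncovered → point at 27.
Points: 3, 9, 18, 23, 27 (5 total).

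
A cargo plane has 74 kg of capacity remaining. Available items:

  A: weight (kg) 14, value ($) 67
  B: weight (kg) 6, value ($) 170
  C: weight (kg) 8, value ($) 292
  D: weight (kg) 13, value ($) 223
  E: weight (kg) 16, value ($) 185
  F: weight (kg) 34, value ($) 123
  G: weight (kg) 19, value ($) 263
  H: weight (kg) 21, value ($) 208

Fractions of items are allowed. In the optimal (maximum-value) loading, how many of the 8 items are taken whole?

5

Greedy by value/weight ratio, highest first.
Ratios (sorted): C 36.50, B 28.33, D 17.15, G 13.84, E 11.56, H 9.90, A 4.79, F 3.62
take C (8 @ 292); take B (6 @ 170); take D (13 @ 223); take G (19 @ 263); take E (16 @ 185); take 12/21 of H → 118.86. Capacity used 74/74.
5 item(s) taken whole; one partial (take 12/21 of H).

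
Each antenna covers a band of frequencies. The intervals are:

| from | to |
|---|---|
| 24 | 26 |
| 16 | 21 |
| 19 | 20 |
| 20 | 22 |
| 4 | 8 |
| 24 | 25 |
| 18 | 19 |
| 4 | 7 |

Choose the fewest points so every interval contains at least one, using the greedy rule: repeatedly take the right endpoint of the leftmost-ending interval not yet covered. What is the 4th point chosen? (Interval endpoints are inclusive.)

25

Process intervals by earliest right end; each time one isn't hit yet, stab at its right endpoint.
Sorted: [4,7] [4,8] [18,19] [19,20] [16,21] [20,22] [24,25] [24,26]
{[4,7],[4,8]} hit by 7; {[18,19],[19,20],[16,21]} hit by 19; {[20,22]} hit by 22; {[24,25],[24,26]} hit by 25.
Points: 7, 19, 22, 25 (4 total).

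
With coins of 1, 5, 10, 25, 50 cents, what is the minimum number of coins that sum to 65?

3

Use the largest denomination that fits, subtract, and repeat.
65 = 1×50 + 1×10 + 1×5
Total coins = 1 + 1 + 1 = 3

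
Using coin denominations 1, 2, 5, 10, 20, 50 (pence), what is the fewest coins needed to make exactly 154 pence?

5

154 = 3×50 + 2×2
Total coins = 3 + 2 = 5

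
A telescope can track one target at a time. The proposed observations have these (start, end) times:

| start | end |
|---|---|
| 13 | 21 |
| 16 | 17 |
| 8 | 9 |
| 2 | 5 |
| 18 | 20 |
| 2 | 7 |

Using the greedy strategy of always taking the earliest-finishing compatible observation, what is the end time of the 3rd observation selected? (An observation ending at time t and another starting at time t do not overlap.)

Sort by end time and greedily take each interval whose start is ≥ the last chosen end.
Sorted by end: (2,5)  (2,7)  (8,9)  (16,17)  (18,20)  (13,21)
take (2,5); skip (2,7); take (8,9); take (16,17); take (18,20).
Selected: (2,5) (8,9) (16,17) (18,20)

17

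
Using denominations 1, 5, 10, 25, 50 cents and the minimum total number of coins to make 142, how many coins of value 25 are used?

142 = 2×50 + 1×25 + 1×10 + 1×5 + 2×1
Count of 25: 1

1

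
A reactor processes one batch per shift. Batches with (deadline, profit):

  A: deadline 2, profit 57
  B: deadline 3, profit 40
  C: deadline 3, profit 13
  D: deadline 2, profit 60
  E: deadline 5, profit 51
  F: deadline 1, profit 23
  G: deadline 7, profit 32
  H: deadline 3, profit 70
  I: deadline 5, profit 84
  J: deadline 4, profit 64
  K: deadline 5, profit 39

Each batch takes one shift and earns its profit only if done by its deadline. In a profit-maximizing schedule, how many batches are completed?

6

Sort by profit descending; place each in the latest free slot ≤ its deadline.
Profit order: I=84 H=70 J=64 D=60 A=57 E=51 B=40 K=39 G=32 F=23 C=13
Assign: I→slot 5, H→slot 3, J→slot 4, D→slot 2, A→slot 1, E skipped, B skipped, K skipped, G→slot 7, F skipped, C skipped.
Slots: [1:A] [2:D] [3:H] [4:J] [5:I] [7:G]
6 of 11 scheduled.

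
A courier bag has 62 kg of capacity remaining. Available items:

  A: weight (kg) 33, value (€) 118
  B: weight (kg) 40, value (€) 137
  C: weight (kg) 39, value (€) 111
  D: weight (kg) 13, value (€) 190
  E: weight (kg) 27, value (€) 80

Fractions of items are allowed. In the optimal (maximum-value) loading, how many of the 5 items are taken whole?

2

Greedy by value/weight ratio, highest first.
Order: D (190/13=14.62) > A (118/33=3.58) > B (137/40=3.42) > E (80/27=2.96) > C (111/39=2.85)
Fill: take D (13 @ 190) → take A (33 @ 118) → take 16/40 of B → 54.80; 62/62 used.
2 item(s) taken whole; one partial (take 16/40 of B).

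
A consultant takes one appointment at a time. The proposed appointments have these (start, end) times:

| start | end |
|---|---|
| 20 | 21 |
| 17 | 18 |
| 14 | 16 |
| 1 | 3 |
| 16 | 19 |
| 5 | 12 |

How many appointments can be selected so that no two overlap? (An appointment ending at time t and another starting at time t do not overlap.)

5

Sorted by end: (1,3)  (5,12)  (14,16)  (17,18)  (16,19)  (20,21)
take (1,3); take (5,12); take (14,16); take (17,18); take (20,21).
Selected 5 appointments.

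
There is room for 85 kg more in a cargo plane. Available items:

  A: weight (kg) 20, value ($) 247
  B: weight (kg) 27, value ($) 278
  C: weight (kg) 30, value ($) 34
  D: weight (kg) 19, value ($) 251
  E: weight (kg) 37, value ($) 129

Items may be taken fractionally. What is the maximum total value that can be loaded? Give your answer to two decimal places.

842.24

Sort by value per unit weight and fill in that order.
Ratios (sorted): D 13.21, A 12.35, B 10.30, E 3.49, C 1.13
take D (19 @ 251); take A (20 @ 247); take B (27 @ 278); take 19/37 of E → 66.24. Capacity used 85/85.
Total value = 842.24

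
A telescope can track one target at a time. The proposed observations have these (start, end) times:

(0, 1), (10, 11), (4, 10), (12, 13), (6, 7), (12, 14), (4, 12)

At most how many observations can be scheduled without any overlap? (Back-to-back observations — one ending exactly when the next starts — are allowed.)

4

By end time: (0,1), (6,7), (4,10), (10,11), (4,12), (12,13), (12,14).
Pick (0,1); next start ≥ 1 → (6,7); next start ≥ 7 → (10,11); next start ≥ 11 → (12,13).
Selected 4 observations.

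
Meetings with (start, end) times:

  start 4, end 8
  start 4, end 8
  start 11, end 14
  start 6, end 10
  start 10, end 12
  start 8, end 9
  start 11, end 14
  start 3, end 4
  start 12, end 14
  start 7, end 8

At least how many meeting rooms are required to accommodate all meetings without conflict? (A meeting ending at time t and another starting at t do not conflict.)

starts: [3, 4, 4, 6, 7, 8, 10, 11, 11, 12]
ends:   [4, 8, 8, 8, 9, 10, 12, 14, 14, 14]
s3→1 e4→0 s4→1 s4→2 s6→3 s7→4  — peak 4.

4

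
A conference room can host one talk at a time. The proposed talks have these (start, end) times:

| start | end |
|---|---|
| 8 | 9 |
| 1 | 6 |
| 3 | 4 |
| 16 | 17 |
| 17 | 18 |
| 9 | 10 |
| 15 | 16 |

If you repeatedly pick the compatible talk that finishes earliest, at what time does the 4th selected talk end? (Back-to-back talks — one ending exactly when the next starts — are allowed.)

Greedy by earliest finish: after sorting by end time, pick each interval compatible with the last pick.
Sorted by end: (3,4)  (1,6)  (8,9)  (9,10)  (15,16)  (16,17)  (17,18)
take (3,4); take (8,9); take (9,10); take (15,16); take (16,17); take (17,18).
Selected: (3,4) (8,9) (9,10) (15,16) (16,17) (17,18)

16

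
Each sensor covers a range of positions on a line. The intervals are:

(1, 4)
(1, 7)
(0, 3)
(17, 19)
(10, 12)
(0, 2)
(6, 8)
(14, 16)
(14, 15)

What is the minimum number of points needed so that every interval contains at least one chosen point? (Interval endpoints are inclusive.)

Sort by right endpoint; whenever an interval is uncovered, place a point at its right end.
By right end: [0,2]  [0,3]  [1,4]  [1,7]  [6,8]  [10,12]  [14,15]  [14,16]  [17,19]
[0,2] uncovered → point at 2; [6,8] uncovered → point at 8; [10,12] uncovered → point at 12; [14,15] uncovered → point at 15; [17,19] uncovered → point at 19.
Points: 2, 8, 12, 15, 19 (5 total).

5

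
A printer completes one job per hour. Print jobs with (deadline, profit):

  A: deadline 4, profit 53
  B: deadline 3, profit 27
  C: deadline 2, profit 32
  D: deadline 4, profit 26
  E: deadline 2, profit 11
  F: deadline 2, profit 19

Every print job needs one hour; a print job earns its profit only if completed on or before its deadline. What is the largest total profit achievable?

By profit: A(d4,53), C(d2,32), B(d3,27), D(d4,26), F(d2,19), E(d2,11)
A→slot 4; C→slot 2; B→slot 3; D→slot 1; F skipped; E skipped.
Profit = 26 + 32 + 27 + 53 = 138

138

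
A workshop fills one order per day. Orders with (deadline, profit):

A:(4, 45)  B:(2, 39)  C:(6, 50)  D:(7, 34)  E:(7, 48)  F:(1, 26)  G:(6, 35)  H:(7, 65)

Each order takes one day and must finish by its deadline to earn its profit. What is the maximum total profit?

Take jobs in profit order; each goes to the latest open slot no later than its deadline.
By profit: H(d7,65), C(d6,50), E(d7,48), A(d4,45), B(d2,39), G(d6,35), D(d7,34), F(d1,26)
H→slot 7; C→slot 6; E→slot 5; A→slot 4; B→slot 2; G→slot 3; D→slot 1; F skipped.
Profit = 34 + 39 + 35 + 45 + 48 + 50 + 65 = 316

316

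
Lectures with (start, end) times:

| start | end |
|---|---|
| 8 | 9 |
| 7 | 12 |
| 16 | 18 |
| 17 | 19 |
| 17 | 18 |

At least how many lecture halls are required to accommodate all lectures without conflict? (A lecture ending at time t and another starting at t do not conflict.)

3

Count concurrent intervals with a sweep; the peak is the room count.
Events (time:±→running): 7:+→1 8:+→2 9:-→1 12:-→0 16:+→1 17:+→2 17:+→3 … peak 3.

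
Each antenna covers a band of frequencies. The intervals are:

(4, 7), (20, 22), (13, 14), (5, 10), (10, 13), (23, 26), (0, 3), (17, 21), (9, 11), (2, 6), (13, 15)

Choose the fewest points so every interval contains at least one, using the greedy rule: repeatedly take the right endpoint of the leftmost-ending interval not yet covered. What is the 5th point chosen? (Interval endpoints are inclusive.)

Sort by right endpoint; whenever an interval is uncovered, place a point at its right end.
By right end: [0,3]  [2,6]  [4,7]  [5,10]  [9,11]  [10,13]  [13,14]  [13,15]  [17,21]  [20,22]  [23,26]
[0,3] uncovered → point at 3; [4,7] uncovered → point at 7; [9,11] uncovered → point at 11; [13,14] uncovered → point at 14; [17,21] uncovered → point at 21; [23,26] uncovered → point at 26.
Points: 3, 7, 11, 14, 21, 26 (6 total).

21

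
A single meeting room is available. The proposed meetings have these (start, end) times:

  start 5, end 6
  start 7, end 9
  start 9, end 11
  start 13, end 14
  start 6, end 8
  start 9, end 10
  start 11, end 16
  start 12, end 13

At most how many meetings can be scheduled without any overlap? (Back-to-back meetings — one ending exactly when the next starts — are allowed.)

5

Sort by end time and greedily take each interval whose start is ≥ the last chosen end.
Sorted by end: (5,6)  (6,8)  (7,9)  (9,10)  (9,11)  (12,13)  (13,14)  (11,16)
take (5,6); take (6,8); skip (7,9); take (9,10); take (12,13); take (13,14); skip (11,16).
Selected 5 meetings.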